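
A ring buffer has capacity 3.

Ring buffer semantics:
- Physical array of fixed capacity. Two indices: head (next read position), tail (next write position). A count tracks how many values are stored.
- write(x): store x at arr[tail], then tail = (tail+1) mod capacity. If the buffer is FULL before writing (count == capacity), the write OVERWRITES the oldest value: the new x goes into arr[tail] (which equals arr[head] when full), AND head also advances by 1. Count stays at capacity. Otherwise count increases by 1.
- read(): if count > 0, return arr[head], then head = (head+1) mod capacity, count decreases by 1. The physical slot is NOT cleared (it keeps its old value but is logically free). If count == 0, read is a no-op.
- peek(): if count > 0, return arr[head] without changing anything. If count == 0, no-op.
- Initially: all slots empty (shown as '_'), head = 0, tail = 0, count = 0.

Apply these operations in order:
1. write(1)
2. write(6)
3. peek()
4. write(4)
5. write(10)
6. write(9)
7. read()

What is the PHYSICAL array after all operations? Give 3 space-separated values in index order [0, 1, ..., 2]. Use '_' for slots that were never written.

Answer: 10 9 4

Derivation:
After op 1 (write(1)): arr=[1 _ _] head=0 tail=1 count=1
After op 2 (write(6)): arr=[1 6 _] head=0 tail=2 count=2
After op 3 (peek()): arr=[1 6 _] head=0 tail=2 count=2
After op 4 (write(4)): arr=[1 6 4] head=0 tail=0 count=3
After op 5 (write(10)): arr=[10 6 4] head=1 tail=1 count=3
After op 6 (write(9)): arr=[10 9 4] head=2 tail=2 count=3
After op 7 (read()): arr=[10 9 4] head=0 tail=2 count=2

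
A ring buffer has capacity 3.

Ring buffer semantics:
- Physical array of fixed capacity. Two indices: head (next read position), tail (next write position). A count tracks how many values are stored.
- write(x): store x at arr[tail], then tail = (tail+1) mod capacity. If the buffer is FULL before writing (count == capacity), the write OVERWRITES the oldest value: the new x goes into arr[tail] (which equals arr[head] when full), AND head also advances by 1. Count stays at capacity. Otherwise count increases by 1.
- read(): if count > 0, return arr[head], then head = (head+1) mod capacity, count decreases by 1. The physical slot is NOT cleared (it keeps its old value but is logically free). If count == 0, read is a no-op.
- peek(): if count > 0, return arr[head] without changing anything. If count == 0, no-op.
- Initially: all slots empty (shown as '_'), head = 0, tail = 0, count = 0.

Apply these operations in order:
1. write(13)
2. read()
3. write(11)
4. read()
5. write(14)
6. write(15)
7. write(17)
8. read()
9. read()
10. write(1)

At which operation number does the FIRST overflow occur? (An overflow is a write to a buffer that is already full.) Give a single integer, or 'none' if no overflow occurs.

After op 1 (write(13)): arr=[13 _ _] head=0 tail=1 count=1
After op 2 (read()): arr=[13 _ _] head=1 tail=1 count=0
After op 3 (write(11)): arr=[13 11 _] head=1 tail=2 count=1
After op 4 (read()): arr=[13 11 _] head=2 tail=2 count=0
After op 5 (write(14)): arr=[13 11 14] head=2 tail=0 count=1
After op 6 (write(15)): arr=[15 11 14] head=2 tail=1 count=2
After op 7 (write(17)): arr=[15 17 14] head=2 tail=2 count=3
After op 8 (read()): arr=[15 17 14] head=0 tail=2 count=2
After op 9 (read()): arr=[15 17 14] head=1 tail=2 count=1
After op 10 (write(1)): arr=[15 17 1] head=1 tail=0 count=2

Answer: none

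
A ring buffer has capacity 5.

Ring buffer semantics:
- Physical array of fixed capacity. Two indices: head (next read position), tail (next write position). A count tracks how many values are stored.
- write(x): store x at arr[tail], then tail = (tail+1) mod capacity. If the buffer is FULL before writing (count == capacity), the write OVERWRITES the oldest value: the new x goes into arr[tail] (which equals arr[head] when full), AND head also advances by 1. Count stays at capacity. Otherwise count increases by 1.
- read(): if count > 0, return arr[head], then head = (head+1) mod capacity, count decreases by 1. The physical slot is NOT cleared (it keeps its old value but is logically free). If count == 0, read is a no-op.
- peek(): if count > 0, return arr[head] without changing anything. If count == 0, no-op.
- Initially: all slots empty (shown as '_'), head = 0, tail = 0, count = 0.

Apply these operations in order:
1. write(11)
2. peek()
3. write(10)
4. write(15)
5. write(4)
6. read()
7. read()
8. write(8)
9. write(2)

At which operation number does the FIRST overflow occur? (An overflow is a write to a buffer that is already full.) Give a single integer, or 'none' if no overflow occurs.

After op 1 (write(11)): arr=[11 _ _ _ _] head=0 tail=1 count=1
After op 2 (peek()): arr=[11 _ _ _ _] head=0 tail=1 count=1
After op 3 (write(10)): arr=[11 10 _ _ _] head=0 tail=2 count=2
After op 4 (write(15)): arr=[11 10 15 _ _] head=0 tail=3 count=3
After op 5 (write(4)): arr=[11 10 15 4 _] head=0 tail=4 count=4
After op 6 (read()): arr=[11 10 15 4 _] head=1 tail=4 count=3
After op 7 (read()): arr=[11 10 15 4 _] head=2 tail=4 count=2
After op 8 (write(8)): arr=[11 10 15 4 8] head=2 tail=0 count=3
After op 9 (write(2)): arr=[2 10 15 4 8] head=2 tail=1 count=4

Answer: none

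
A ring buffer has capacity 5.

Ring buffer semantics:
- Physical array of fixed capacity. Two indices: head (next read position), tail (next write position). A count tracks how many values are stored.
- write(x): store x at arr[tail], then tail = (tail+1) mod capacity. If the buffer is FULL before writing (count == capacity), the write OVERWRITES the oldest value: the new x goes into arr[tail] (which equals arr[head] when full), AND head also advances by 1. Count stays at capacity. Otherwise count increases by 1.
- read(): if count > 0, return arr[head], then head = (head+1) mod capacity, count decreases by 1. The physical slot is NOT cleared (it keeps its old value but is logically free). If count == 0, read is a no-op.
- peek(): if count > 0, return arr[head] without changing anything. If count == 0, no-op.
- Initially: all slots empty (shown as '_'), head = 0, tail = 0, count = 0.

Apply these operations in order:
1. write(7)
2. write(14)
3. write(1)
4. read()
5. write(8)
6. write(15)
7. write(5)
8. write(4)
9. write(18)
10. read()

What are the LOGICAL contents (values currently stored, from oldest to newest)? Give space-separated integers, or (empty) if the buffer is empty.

Answer: 15 5 4 18

Derivation:
After op 1 (write(7)): arr=[7 _ _ _ _] head=0 tail=1 count=1
After op 2 (write(14)): arr=[7 14 _ _ _] head=0 tail=2 count=2
After op 3 (write(1)): arr=[7 14 1 _ _] head=0 tail=3 count=3
After op 4 (read()): arr=[7 14 1 _ _] head=1 tail=3 count=2
After op 5 (write(8)): arr=[7 14 1 8 _] head=1 tail=4 count=3
After op 6 (write(15)): arr=[7 14 1 8 15] head=1 tail=0 count=4
After op 7 (write(5)): arr=[5 14 1 8 15] head=1 tail=1 count=5
After op 8 (write(4)): arr=[5 4 1 8 15] head=2 tail=2 count=5
After op 9 (write(18)): arr=[5 4 18 8 15] head=3 tail=3 count=5
After op 10 (read()): arr=[5 4 18 8 15] head=4 tail=3 count=4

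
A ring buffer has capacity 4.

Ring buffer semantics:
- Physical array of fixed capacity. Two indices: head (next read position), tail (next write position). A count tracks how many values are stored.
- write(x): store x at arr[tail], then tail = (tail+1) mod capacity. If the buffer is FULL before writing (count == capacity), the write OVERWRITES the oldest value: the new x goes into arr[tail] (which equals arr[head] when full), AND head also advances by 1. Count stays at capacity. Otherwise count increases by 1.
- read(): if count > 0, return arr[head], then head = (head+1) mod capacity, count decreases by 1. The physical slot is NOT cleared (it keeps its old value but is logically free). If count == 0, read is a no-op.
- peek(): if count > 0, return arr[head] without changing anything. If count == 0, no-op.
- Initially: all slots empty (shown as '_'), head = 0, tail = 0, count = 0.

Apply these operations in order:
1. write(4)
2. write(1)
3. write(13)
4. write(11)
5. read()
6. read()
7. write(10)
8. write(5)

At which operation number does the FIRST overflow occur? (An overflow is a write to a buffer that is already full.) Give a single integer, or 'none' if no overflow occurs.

Answer: none

Derivation:
After op 1 (write(4)): arr=[4 _ _ _] head=0 tail=1 count=1
After op 2 (write(1)): arr=[4 1 _ _] head=0 tail=2 count=2
After op 3 (write(13)): arr=[4 1 13 _] head=0 tail=3 count=3
After op 4 (write(11)): arr=[4 1 13 11] head=0 tail=0 count=4
After op 5 (read()): arr=[4 1 13 11] head=1 tail=0 count=3
After op 6 (read()): arr=[4 1 13 11] head=2 tail=0 count=2
After op 7 (write(10)): arr=[10 1 13 11] head=2 tail=1 count=3
After op 8 (write(5)): arr=[10 5 13 11] head=2 tail=2 count=4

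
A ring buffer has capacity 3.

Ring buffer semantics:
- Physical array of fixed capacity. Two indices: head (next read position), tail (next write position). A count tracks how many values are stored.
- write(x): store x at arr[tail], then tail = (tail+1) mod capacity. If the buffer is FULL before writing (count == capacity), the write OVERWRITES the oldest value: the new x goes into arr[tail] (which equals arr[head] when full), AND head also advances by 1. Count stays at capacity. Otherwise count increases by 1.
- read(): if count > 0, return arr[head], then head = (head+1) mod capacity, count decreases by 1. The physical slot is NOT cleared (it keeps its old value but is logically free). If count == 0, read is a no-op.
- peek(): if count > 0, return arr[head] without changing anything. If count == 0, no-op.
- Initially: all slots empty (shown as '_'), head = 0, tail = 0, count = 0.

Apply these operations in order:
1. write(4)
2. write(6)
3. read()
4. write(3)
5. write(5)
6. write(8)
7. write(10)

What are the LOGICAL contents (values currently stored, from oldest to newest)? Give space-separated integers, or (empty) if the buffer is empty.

After op 1 (write(4)): arr=[4 _ _] head=0 tail=1 count=1
After op 2 (write(6)): arr=[4 6 _] head=0 tail=2 count=2
After op 3 (read()): arr=[4 6 _] head=1 tail=2 count=1
After op 4 (write(3)): arr=[4 6 3] head=1 tail=0 count=2
After op 5 (write(5)): arr=[5 6 3] head=1 tail=1 count=3
After op 6 (write(8)): arr=[5 8 3] head=2 tail=2 count=3
After op 7 (write(10)): arr=[5 8 10] head=0 tail=0 count=3

Answer: 5 8 10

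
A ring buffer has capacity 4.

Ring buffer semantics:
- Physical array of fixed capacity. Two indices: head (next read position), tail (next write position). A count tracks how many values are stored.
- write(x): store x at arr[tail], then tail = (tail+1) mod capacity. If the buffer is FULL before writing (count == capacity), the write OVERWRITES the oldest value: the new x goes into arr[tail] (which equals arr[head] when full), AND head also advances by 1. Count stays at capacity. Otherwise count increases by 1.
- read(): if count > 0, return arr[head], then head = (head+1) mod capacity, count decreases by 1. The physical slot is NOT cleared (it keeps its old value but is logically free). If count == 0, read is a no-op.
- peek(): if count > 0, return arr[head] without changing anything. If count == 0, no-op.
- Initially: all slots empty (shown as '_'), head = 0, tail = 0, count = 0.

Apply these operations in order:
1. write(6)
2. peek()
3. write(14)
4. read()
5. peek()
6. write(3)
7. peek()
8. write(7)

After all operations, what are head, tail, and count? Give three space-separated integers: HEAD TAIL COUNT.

Answer: 1 0 3

Derivation:
After op 1 (write(6)): arr=[6 _ _ _] head=0 tail=1 count=1
After op 2 (peek()): arr=[6 _ _ _] head=0 tail=1 count=1
After op 3 (write(14)): arr=[6 14 _ _] head=0 tail=2 count=2
After op 4 (read()): arr=[6 14 _ _] head=1 tail=2 count=1
After op 5 (peek()): arr=[6 14 _ _] head=1 tail=2 count=1
After op 6 (write(3)): arr=[6 14 3 _] head=1 tail=3 count=2
After op 7 (peek()): arr=[6 14 3 _] head=1 tail=3 count=2
After op 8 (write(7)): arr=[6 14 3 7] head=1 tail=0 count=3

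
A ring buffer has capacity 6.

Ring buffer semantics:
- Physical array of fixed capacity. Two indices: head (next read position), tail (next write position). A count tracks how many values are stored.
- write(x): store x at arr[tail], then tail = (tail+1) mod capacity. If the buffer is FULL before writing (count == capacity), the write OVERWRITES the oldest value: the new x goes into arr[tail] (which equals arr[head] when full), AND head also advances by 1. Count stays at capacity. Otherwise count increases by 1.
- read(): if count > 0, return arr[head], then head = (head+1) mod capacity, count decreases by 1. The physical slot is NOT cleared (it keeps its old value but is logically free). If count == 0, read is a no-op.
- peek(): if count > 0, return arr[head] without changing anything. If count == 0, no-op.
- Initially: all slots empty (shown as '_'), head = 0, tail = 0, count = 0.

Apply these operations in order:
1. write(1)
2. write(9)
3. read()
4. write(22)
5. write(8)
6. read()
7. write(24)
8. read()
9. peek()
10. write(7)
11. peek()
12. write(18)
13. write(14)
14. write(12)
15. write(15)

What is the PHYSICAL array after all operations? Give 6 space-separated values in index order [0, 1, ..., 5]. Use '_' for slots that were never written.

After op 1 (write(1)): arr=[1 _ _ _ _ _] head=0 tail=1 count=1
After op 2 (write(9)): arr=[1 9 _ _ _ _] head=0 tail=2 count=2
After op 3 (read()): arr=[1 9 _ _ _ _] head=1 tail=2 count=1
After op 4 (write(22)): arr=[1 9 22 _ _ _] head=1 tail=3 count=2
After op 5 (write(8)): arr=[1 9 22 8 _ _] head=1 tail=4 count=3
After op 6 (read()): arr=[1 9 22 8 _ _] head=2 tail=4 count=2
After op 7 (write(24)): arr=[1 9 22 8 24 _] head=2 tail=5 count=3
After op 8 (read()): arr=[1 9 22 8 24 _] head=3 tail=5 count=2
After op 9 (peek()): arr=[1 9 22 8 24 _] head=3 tail=5 count=2
After op 10 (write(7)): arr=[1 9 22 8 24 7] head=3 tail=0 count=3
After op 11 (peek()): arr=[1 9 22 8 24 7] head=3 tail=0 count=3
After op 12 (write(18)): arr=[18 9 22 8 24 7] head=3 tail=1 count=4
After op 13 (write(14)): arr=[18 14 22 8 24 7] head=3 tail=2 count=5
After op 14 (write(12)): arr=[18 14 12 8 24 7] head=3 tail=3 count=6
After op 15 (write(15)): arr=[18 14 12 15 24 7] head=4 tail=4 count=6

Answer: 18 14 12 15 24 7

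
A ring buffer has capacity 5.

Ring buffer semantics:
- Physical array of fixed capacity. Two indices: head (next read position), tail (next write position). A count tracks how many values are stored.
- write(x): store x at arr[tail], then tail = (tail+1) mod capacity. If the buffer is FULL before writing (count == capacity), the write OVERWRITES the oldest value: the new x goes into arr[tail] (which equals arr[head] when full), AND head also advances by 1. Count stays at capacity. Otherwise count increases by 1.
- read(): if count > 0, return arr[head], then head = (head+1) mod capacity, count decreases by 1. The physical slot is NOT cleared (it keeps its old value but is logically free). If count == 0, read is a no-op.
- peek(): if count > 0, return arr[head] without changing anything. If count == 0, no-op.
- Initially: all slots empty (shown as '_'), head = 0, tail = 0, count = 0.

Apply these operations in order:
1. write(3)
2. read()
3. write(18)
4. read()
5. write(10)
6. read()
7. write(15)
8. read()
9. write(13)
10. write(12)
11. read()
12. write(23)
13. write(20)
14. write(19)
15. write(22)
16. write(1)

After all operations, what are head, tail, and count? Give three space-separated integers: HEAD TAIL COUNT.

After op 1 (write(3)): arr=[3 _ _ _ _] head=0 tail=1 count=1
After op 2 (read()): arr=[3 _ _ _ _] head=1 tail=1 count=0
After op 3 (write(18)): arr=[3 18 _ _ _] head=1 tail=2 count=1
After op 4 (read()): arr=[3 18 _ _ _] head=2 tail=2 count=0
After op 5 (write(10)): arr=[3 18 10 _ _] head=2 tail=3 count=1
After op 6 (read()): arr=[3 18 10 _ _] head=3 tail=3 count=0
After op 7 (write(15)): arr=[3 18 10 15 _] head=3 tail=4 count=1
After op 8 (read()): arr=[3 18 10 15 _] head=4 tail=4 count=0
After op 9 (write(13)): arr=[3 18 10 15 13] head=4 tail=0 count=1
After op 10 (write(12)): arr=[12 18 10 15 13] head=4 tail=1 count=2
After op 11 (read()): arr=[12 18 10 15 13] head=0 tail=1 count=1
After op 12 (write(23)): arr=[12 23 10 15 13] head=0 tail=2 count=2
After op 13 (write(20)): arr=[12 23 20 15 13] head=0 tail=3 count=3
After op 14 (write(19)): arr=[12 23 20 19 13] head=0 tail=4 count=4
After op 15 (write(22)): arr=[12 23 20 19 22] head=0 tail=0 count=5
After op 16 (write(1)): arr=[1 23 20 19 22] head=1 tail=1 count=5

Answer: 1 1 5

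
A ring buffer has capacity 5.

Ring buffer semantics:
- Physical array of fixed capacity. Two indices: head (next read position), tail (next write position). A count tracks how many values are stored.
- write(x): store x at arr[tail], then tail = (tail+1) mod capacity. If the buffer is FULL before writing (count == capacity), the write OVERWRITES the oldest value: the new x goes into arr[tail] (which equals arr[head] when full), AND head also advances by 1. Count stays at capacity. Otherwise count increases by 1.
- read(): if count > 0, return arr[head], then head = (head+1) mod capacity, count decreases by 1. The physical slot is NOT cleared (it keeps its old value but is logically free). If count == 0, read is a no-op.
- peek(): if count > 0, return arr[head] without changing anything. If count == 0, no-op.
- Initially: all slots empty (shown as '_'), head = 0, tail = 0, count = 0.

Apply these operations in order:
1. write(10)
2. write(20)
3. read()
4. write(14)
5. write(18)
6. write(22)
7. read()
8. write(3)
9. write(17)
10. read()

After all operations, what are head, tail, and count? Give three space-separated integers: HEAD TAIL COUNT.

After op 1 (write(10)): arr=[10 _ _ _ _] head=0 tail=1 count=1
After op 2 (write(20)): arr=[10 20 _ _ _] head=0 tail=2 count=2
After op 3 (read()): arr=[10 20 _ _ _] head=1 tail=2 count=1
After op 4 (write(14)): arr=[10 20 14 _ _] head=1 tail=3 count=2
After op 5 (write(18)): arr=[10 20 14 18 _] head=1 tail=4 count=3
After op 6 (write(22)): arr=[10 20 14 18 22] head=1 tail=0 count=4
After op 7 (read()): arr=[10 20 14 18 22] head=2 tail=0 count=3
After op 8 (write(3)): arr=[3 20 14 18 22] head=2 tail=1 count=4
After op 9 (write(17)): arr=[3 17 14 18 22] head=2 tail=2 count=5
After op 10 (read()): arr=[3 17 14 18 22] head=3 tail=2 count=4

Answer: 3 2 4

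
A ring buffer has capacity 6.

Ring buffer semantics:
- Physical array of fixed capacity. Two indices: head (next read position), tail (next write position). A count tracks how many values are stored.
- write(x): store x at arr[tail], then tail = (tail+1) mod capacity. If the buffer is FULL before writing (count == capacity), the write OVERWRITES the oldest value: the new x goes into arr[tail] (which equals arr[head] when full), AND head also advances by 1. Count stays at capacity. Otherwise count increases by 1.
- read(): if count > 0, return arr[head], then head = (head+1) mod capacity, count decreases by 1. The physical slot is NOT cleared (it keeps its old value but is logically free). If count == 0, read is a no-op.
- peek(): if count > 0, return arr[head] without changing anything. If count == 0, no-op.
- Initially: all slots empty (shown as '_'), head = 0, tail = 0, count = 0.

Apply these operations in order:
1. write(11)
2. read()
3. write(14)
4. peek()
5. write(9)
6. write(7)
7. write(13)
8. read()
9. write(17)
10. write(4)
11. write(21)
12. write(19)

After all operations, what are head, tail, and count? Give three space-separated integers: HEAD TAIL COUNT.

Answer: 3 3 6

Derivation:
After op 1 (write(11)): arr=[11 _ _ _ _ _] head=0 tail=1 count=1
After op 2 (read()): arr=[11 _ _ _ _ _] head=1 tail=1 count=0
After op 3 (write(14)): arr=[11 14 _ _ _ _] head=1 tail=2 count=1
After op 4 (peek()): arr=[11 14 _ _ _ _] head=1 tail=2 count=1
After op 5 (write(9)): arr=[11 14 9 _ _ _] head=1 tail=3 count=2
After op 6 (write(7)): arr=[11 14 9 7 _ _] head=1 tail=4 count=3
After op 7 (write(13)): arr=[11 14 9 7 13 _] head=1 tail=5 count=4
After op 8 (read()): arr=[11 14 9 7 13 _] head=2 tail=5 count=3
After op 9 (write(17)): arr=[11 14 9 7 13 17] head=2 tail=0 count=4
After op 10 (write(4)): arr=[4 14 9 7 13 17] head=2 tail=1 count=5
After op 11 (write(21)): arr=[4 21 9 7 13 17] head=2 tail=2 count=6
After op 12 (write(19)): arr=[4 21 19 7 13 17] head=3 tail=3 count=6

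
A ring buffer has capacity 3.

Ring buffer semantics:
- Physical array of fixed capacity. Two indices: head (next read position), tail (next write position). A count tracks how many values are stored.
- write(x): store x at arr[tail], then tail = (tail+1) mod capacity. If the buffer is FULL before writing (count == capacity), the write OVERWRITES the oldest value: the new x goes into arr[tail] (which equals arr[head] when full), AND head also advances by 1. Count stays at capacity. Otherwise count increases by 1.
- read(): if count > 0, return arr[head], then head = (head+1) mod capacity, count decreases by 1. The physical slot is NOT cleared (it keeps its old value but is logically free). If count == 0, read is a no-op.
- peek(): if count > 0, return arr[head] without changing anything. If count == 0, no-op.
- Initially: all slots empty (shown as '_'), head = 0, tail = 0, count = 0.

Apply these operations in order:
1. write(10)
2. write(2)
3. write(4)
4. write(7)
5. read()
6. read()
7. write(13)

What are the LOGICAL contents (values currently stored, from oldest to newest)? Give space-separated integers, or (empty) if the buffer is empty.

Answer: 7 13

Derivation:
After op 1 (write(10)): arr=[10 _ _] head=0 tail=1 count=1
After op 2 (write(2)): arr=[10 2 _] head=0 tail=2 count=2
After op 3 (write(4)): arr=[10 2 4] head=0 tail=0 count=3
After op 4 (write(7)): arr=[7 2 4] head=1 tail=1 count=3
After op 5 (read()): arr=[7 2 4] head=2 tail=1 count=2
After op 6 (read()): arr=[7 2 4] head=0 tail=1 count=1
After op 7 (write(13)): arr=[7 13 4] head=0 tail=2 count=2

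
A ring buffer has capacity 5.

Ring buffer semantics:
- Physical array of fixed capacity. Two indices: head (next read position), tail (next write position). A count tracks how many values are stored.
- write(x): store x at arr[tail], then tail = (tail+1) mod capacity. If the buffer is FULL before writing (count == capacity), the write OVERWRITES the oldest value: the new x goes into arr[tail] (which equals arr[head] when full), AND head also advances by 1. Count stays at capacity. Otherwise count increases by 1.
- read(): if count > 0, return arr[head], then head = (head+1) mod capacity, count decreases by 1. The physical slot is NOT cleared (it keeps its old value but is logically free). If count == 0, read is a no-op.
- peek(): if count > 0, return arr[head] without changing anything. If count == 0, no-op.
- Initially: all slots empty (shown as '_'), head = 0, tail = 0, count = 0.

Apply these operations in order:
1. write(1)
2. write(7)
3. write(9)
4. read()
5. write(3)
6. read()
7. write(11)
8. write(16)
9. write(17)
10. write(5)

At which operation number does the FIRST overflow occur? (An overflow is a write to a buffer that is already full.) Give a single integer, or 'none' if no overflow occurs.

Answer: 10

Derivation:
After op 1 (write(1)): arr=[1 _ _ _ _] head=0 tail=1 count=1
After op 2 (write(7)): arr=[1 7 _ _ _] head=0 tail=2 count=2
After op 3 (write(9)): arr=[1 7 9 _ _] head=0 tail=3 count=3
After op 4 (read()): arr=[1 7 9 _ _] head=1 tail=3 count=2
After op 5 (write(3)): arr=[1 7 9 3 _] head=1 tail=4 count=3
After op 6 (read()): arr=[1 7 9 3 _] head=2 tail=4 count=2
After op 7 (write(11)): arr=[1 7 9 3 11] head=2 tail=0 count=3
After op 8 (write(16)): arr=[16 7 9 3 11] head=2 tail=1 count=4
After op 9 (write(17)): arr=[16 17 9 3 11] head=2 tail=2 count=5
After op 10 (write(5)): arr=[16 17 5 3 11] head=3 tail=3 count=5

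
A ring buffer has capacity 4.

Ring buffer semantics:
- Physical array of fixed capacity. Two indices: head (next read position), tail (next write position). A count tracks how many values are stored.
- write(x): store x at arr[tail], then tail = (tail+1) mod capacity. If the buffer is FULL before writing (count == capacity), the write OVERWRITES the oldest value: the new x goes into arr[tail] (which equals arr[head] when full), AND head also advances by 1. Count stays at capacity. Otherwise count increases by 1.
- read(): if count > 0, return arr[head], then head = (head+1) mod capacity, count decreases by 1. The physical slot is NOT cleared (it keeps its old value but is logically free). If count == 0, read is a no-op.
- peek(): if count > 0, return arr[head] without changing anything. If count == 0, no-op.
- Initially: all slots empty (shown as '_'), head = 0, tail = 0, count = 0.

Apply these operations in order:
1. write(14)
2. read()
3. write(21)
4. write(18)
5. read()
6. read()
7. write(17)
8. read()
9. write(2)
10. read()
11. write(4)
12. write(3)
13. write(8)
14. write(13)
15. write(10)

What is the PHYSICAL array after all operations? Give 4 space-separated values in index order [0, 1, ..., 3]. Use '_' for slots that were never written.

After op 1 (write(14)): arr=[14 _ _ _] head=0 tail=1 count=1
After op 2 (read()): arr=[14 _ _ _] head=1 tail=1 count=0
After op 3 (write(21)): arr=[14 21 _ _] head=1 tail=2 count=1
After op 4 (write(18)): arr=[14 21 18 _] head=1 tail=3 count=2
After op 5 (read()): arr=[14 21 18 _] head=2 tail=3 count=1
After op 6 (read()): arr=[14 21 18 _] head=3 tail=3 count=0
After op 7 (write(17)): arr=[14 21 18 17] head=3 tail=0 count=1
After op 8 (read()): arr=[14 21 18 17] head=0 tail=0 count=0
After op 9 (write(2)): arr=[2 21 18 17] head=0 tail=1 count=1
After op 10 (read()): arr=[2 21 18 17] head=1 tail=1 count=0
After op 11 (write(4)): arr=[2 4 18 17] head=1 tail=2 count=1
After op 12 (write(3)): arr=[2 4 3 17] head=1 tail=3 count=2
After op 13 (write(8)): arr=[2 4 3 8] head=1 tail=0 count=3
After op 14 (write(13)): arr=[13 4 3 8] head=1 tail=1 count=4
After op 15 (write(10)): arr=[13 10 3 8] head=2 tail=2 count=4

Answer: 13 10 3 8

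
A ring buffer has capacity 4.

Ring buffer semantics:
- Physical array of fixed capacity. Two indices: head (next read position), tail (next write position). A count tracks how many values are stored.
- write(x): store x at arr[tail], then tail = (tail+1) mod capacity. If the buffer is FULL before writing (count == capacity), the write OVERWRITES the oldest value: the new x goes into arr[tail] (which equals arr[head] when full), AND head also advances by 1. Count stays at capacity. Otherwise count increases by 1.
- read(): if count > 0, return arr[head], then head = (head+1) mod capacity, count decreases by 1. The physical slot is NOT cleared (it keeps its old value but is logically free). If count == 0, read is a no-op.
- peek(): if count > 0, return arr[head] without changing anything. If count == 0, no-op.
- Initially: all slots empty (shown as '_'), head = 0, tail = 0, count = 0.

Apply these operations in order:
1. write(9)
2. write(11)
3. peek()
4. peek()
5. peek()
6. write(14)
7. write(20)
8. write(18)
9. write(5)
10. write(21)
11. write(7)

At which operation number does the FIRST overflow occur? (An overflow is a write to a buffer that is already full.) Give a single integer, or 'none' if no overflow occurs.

Answer: 8

Derivation:
After op 1 (write(9)): arr=[9 _ _ _] head=0 tail=1 count=1
After op 2 (write(11)): arr=[9 11 _ _] head=0 tail=2 count=2
After op 3 (peek()): arr=[9 11 _ _] head=0 tail=2 count=2
After op 4 (peek()): arr=[9 11 _ _] head=0 tail=2 count=2
After op 5 (peek()): arr=[9 11 _ _] head=0 tail=2 count=2
After op 6 (write(14)): arr=[9 11 14 _] head=0 tail=3 count=3
After op 7 (write(20)): arr=[9 11 14 20] head=0 tail=0 count=4
After op 8 (write(18)): arr=[18 11 14 20] head=1 tail=1 count=4
After op 9 (write(5)): arr=[18 5 14 20] head=2 tail=2 count=4
After op 10 (write(21)): arr=[18 5 21 20] head=3 tail=3 count=4
After op 11 (write(7)): arr=[18 5 21 7] head=0 tail=0 count=4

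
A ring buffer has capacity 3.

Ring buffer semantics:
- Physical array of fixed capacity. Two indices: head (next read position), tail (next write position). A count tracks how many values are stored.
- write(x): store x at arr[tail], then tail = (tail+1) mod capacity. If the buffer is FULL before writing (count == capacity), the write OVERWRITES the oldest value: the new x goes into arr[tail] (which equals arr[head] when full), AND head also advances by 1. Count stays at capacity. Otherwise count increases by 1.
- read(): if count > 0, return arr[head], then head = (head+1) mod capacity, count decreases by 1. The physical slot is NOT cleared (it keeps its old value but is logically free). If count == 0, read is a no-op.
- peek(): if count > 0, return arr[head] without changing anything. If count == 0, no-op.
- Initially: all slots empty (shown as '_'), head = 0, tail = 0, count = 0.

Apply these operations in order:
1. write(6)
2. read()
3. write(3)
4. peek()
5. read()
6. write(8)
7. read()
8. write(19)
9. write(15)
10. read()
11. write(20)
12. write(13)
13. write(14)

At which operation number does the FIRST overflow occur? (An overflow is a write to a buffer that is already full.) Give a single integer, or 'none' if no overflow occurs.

Answer: 13

Derivation:
After op 1 (write(6)): arr=[6 _ _] head=0 tail=1 count=1
After op 2 (read()): arr=[6 _ _] head=1 tail=1 count=0
After op 3 (write(3)): arr=[6 3 _] head=1 tail=2 count=1
After op 4 (peek()): arr=[6 3 _] head=1 tail=2 count=1
After op 5 (read()): arr=[6 3 _] head=2 tail=2 count=0
After op 6 (write(8)): arr=[6 3 8] head=2 tail=0 count=1
After op 7 (read()): arr=[6 3 8] head=0 tail=0 count=0
After op 8 (write(19)): arr=[19 3 8] head=0 tail=1 count=1
After op 9 (write(15)): arr=[19 15 8] head=0 tail=2 count=2
After op 10 (read()): arr=[19 15 8] head=1 tail=2 count=1
After op 11 (write(20)): arr=[19 15 20] head=1 tail=0 count=2
After op 12 (write(13)): arr=[13 15 20] head=1 tail=1 count=3
After op 13 (write(14)): arr=[13 14 20] head=2 tail=2 count=3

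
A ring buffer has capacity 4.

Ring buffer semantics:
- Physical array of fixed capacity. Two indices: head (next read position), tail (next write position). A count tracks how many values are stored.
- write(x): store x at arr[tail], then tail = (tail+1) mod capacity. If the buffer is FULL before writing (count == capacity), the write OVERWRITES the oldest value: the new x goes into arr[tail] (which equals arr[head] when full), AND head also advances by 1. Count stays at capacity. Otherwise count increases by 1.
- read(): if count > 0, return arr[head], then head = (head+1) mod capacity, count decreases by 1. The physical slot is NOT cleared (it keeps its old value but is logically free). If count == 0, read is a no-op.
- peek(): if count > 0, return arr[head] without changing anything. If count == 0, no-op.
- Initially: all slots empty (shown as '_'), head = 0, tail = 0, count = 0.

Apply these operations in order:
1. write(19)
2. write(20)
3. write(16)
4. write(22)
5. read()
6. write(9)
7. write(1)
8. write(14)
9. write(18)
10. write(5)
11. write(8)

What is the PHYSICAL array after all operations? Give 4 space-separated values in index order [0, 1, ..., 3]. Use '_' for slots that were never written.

Answer: 5 8 14 18

Derivation:
After op 1 (write(19)): arr=[19 _ _ _] head=0 tail=1 count=1
After op 2 (write(20)): arr=[19 20 _ _] head=0 tail=2 count=2
After op 3 (write(16)): arr=[19 20 16 _] head=0 tail=3 count=3
After op 4 (write(22)): arr=[19 20 16 22] head=0 tail=0 count=4
After op 5 (read()): arr=[19 20 16 22] head=1 tail=0 count=3
After op 6 (write(9)): arr=[9 20 16 22] head=1 tail=1 count=4
After op 7 (write(1)): arr=[9 1 16 22] head=2 tail=2 count=4
After op 8 (write(14)): arr=[9 1 14 22] head=3 tail=3 count=4
After op 9 (write(18)): arr=[9 1 14 18] head=0 tail=0 count=4
After op 10 (write(5)): arr=[5 1 14 18] head=1 tail=1 count=4
After op 11 (write(8)): arr=[5 8 14 18] head=2 tail=2 count=4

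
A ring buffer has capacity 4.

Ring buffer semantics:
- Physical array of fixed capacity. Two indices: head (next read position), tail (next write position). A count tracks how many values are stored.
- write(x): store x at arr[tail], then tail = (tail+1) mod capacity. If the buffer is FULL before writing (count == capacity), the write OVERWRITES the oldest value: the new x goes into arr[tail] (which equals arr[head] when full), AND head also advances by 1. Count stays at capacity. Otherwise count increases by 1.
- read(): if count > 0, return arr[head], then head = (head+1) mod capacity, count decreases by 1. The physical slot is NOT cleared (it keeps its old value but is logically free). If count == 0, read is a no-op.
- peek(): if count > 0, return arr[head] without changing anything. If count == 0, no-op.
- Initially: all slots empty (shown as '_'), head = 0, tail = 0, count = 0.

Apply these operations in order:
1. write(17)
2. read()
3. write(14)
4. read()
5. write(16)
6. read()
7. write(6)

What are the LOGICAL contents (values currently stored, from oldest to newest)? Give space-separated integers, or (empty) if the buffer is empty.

After op 1 (write(17)): arr=[17 _ _ _] head=0 tail=1 count=1
After op 2 (read()): arr=[17 _ _ _] head=1 tail=1 count=0
After op 3 (write(14)): arr=[17 14 _ _] head=1 tail=2 count=1
After op 4 (read()): arr=[17 14 _ _] head=2 tail=2 count=0
After op 5 (write(16)): arr=[17 14 16 _] head=2 tail=3 count=1
After op 6 (read()): arr=[17 14 16 _] head=3 tail=3 count=0
After op 7 (write(6)): arr=[17 14 16 6] head=3 tail=0 count=1

Answer: 6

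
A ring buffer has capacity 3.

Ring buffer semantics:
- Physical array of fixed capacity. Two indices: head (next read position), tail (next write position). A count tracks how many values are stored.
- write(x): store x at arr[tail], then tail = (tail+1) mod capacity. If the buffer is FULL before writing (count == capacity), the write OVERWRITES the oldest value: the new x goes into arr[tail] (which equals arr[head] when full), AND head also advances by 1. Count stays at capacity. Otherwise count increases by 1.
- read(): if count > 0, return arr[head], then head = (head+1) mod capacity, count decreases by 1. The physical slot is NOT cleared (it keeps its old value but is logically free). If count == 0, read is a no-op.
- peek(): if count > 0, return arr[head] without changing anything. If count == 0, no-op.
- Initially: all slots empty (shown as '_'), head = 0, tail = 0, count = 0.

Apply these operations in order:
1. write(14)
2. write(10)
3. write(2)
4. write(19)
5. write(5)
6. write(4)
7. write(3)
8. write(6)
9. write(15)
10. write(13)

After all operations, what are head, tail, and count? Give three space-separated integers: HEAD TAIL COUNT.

After op 1 (write(14)): arr=[14 _ _] head=0 tail=1 count=1
After op 2 (write(10)): arr=[14 10 _] head=0 tail=2 count=2
After op 3 (write(2)): arr=[14 10 2] head=0 tail=0 count=3
After op 4 (write(19)): arr=[19 10 2] head=1 tail=1 count=3
After op 5 (write(5)): arr=[19 5 2] head=2 tail=2 count=3
After op 6 (write(4)): arr=[19 5 4] head=0 tail=0 count=3
After op 7 (write(3)): arr=[3 5 4] head=1 tail=1 count=3
After op 8 (write(6)): arr=[3 6 4] head=2 tail=2 count=3
After op 9 (write(15)): arr=[3 6 15] head=0 tail=0 count=3
After op 10 (write(13)): arr=[13 6 15] head=1 tail=1 count=3

Answer: 1 1 3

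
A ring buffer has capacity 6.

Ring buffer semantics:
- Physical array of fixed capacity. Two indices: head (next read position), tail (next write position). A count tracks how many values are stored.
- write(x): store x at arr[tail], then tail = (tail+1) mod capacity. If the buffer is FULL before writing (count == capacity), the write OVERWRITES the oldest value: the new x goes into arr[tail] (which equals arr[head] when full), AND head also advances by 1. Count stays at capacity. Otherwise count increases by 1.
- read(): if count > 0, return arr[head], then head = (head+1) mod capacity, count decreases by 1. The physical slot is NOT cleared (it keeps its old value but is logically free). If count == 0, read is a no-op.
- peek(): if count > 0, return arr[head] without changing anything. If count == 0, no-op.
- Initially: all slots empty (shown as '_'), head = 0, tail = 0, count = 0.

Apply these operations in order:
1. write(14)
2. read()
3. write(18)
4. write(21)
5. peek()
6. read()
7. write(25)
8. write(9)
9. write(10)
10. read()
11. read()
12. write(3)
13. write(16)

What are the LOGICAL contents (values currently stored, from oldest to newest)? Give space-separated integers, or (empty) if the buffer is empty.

Answer: 9 10 3 16

Derivation:
After op 1 (write(14)): arr=[14 _ _ _ _ _] head=0 tail=1 count=1
After op 2 (read()): arr=[14 _ _ _ _ _] head=1 tail=1 count=0
After op 3 (write(18)): arr=[14 18 _ _ _ _] head=1 tail=2 count=1
After op 4 (write(21)): arr=[14 18 21 _ _ _] head=1 tail=3 count=2
After op 5 (peek()): arr=[14 18 21 _ _ _] head=1 tail=3 count=2
After op 6 (read()): arr=[14 18 21 _ _ _] head=2 tail=3 count=1
After op 7 (write(25)): arr=[14 18 21 25 _ _] head=2 tail=4 count=2
After op 8 (write(9)): arr=[14 18 21 25 9 _] head=2 tail=5 count=3
After op 9 (write(10)): arr=[14 18 21 25 9 10] head=2 tail=0 count=4
After op 10 (read()): arr=[14 18 21 25 9 10] head=3 tail=0 count=3
After op 11 (read()): arr=[14 18 21 25 9 10] head=4 tail=0 count=2
After op 12 (write(3)): arr=[3 18 21 25 9 10] head=4 tail=1 count=3
After op 13 (write(16)): arr=[3 16 21 25 9 10] head=4 tail=2 count=4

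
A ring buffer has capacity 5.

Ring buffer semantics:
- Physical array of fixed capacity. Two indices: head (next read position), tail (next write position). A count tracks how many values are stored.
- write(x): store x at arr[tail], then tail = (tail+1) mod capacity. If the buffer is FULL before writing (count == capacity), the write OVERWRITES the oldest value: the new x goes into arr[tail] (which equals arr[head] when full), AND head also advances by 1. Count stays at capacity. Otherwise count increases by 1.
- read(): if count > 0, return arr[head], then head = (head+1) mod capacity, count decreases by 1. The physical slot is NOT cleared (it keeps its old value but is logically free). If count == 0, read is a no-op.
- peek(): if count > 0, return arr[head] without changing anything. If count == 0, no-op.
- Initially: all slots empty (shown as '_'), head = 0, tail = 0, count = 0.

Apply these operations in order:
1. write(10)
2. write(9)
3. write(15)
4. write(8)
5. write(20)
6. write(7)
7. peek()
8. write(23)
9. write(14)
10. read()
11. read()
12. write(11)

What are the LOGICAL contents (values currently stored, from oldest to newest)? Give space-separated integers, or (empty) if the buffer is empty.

Answer: 7 23 14 11

Derivation:
After op 1 (write(10)): arr=[10 _ _ _ _] head=0 tail=1 count=1
After op 2 (write(9)): arr=[10 9 _ _ _] head=0 tail=2 count=2
After op 3 (write(15)): arr=[10 9 15 _ _] head=0 tail=3 count=3
After op 4 (write(8)): arr=[10 9 15 8 _] head=0 tail=4 count=4
After op 5 (write(20)): arr=[10 9 15 8 20] head=0 tail=0 count=5
After op 6 (write(7)): arr=[7 9 15 8 20] head=1 tail=1 count=5
After op 7 (peek()): arr=[7 9 15 8 20] head=1 tail=1 count=5
After op 8 (write(23)): arr=[7 23 15 8 20] head=2 tail=2 count=5
After op 9 (write(14)): arr=[7 23 14 8 20] head=3 tail=3 count=5
After op 10 (read()): arr=[7 23 14 8 20] head=4 tail=3 count=4
After op 11 (read()): arr=[7 23 14 8 20] head=0 tail=3 count=3
After op 12 (write(11)): arr=[7 23 14 11 20] head=0 tail=4 count=4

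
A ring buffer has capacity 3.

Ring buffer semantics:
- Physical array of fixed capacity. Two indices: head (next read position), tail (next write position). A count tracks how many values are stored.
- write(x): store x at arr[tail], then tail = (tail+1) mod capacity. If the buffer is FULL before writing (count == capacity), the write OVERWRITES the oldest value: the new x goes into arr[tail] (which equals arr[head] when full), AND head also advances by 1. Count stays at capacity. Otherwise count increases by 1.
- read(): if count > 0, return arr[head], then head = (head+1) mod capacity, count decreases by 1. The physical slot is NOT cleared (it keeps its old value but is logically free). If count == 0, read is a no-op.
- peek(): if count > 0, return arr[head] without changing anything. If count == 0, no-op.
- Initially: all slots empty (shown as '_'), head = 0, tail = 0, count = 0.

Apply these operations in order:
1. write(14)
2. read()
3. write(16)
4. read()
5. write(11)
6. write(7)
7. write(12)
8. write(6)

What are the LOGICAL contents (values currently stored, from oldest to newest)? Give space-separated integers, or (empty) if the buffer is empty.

After op 1 (write(14)): arr=[14 _ _] head=0 tail=1 count=1
After op 2 (read()): arr=[14 _ _] head=1 tail=1 count=0
After op 3 (write(16)): arr=[14 16 _] head=1 tail=2 count=1
After op 4 (read()): arr=[14 16 _] head=2 tail=2 count=0
After op 5 (write(11)): arr=[14 16 11] head=2 tail=0 count=1
After op 6 (write(7)): arr=[7 16 11] head=2 tail=1 count=2
After op 7 (write(12)): arr=[7 12 11] head=2 tail=2 count=3
After op 8 (write(6)): arr=[7 12 6] head=0 tail=0 count=3

Answer: 7 12 6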